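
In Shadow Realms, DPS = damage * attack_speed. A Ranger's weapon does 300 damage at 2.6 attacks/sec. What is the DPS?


DPS = damage * attack_speed
= 300 * 2.6
= 780.0

780.0 DPS


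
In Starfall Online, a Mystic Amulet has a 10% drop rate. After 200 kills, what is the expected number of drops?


Expected drops = kills * (drop_rate / 100)
= 200 * (10 / 100)
= 200 * 0.1
= 20.0

20.0 drops


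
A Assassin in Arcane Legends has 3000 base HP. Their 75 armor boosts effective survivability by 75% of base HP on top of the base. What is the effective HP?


EHP = 3000 * (1 + 75/100)
= 3000 * (1 + 0.75)
= 3000 * 1.75
= 5250.0

5250.0 EHP


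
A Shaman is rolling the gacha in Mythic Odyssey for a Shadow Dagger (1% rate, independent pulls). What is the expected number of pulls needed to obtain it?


Expected pulls for a geometric distribution = 1/p = 100 / rate%
= 100 / 1
= 100.0

100.0 pulls


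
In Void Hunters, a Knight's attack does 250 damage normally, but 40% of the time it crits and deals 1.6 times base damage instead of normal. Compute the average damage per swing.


E[dmg] = base * (1 + crit_chance * (crit_mult - 1))
cc as decimal = 40/100 = 0.4
cm - 1 = 1.6 - 1 = 0.6
Bonus factor = 0.4 * 0.6 = 0.24
Total multiplier = 1 + 0.24 = 1.24
Expected damage = 250 * 1.24 = 310.00

310.00 damage


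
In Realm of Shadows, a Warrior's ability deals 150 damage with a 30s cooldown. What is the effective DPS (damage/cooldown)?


DPS = damage / cooldown
= 150 / 30
= 5.00

5.00 DPS


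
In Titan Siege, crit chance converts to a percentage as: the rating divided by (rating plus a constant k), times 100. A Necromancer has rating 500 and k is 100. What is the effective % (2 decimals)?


effective% = rating / (rating + k) * 100
= 500 / (500 + 100) * 100
= 500 / 600 * 100
= 0.833333 * 100
= 83.33%

83.33%


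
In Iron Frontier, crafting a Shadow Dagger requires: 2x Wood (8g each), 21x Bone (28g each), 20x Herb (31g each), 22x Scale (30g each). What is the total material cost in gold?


Cost breakdown:
  Wood: 2 * 8 = 16
  Bone: 21 * 28 = 588
  Herb: 20 * 31 = 620
  Scale: 22 * 30 = 660
Total = 16 + 588 + 620 + 660 = 1884

1884 gold


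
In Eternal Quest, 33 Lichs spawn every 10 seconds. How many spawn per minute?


Spawns per minute = count * (60 / interval)
= 33 * (60 / 10)
= 33 * 6.0
= 198.0

198.0 per minute


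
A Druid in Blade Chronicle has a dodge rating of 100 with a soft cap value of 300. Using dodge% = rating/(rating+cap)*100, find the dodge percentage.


dodge% = 100 / (100 + 300) * 100
= 100 / 400 * 100
= 0.25 * 100
= 25.00%

25.00%


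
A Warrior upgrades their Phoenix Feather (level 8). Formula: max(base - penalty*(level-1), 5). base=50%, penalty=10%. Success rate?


raw_rate = 50 - 10 * (8 - 1)
= 50 - 10 * 7
= 50 - 70
= -20
Apply floor: max(-20, 5) = 5%

5%


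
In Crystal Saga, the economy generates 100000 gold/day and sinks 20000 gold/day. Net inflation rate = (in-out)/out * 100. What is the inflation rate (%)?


Net gold = 100000 - 20000 = 80000
Inflation rate = net / sunk * 100 = 80000 / 20000 * 100
= 4.0 * 100
= 400.00%

400.00%


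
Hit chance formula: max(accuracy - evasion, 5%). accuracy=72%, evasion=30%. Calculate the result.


accuracy - evasion = 72 - 30 = 42
Apply floor: max(42, 5) = 42
Hit chance = 42%

42%


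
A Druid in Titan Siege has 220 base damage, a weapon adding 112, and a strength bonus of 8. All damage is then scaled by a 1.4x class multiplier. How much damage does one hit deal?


Sum base + weapon + str = 220 + 112 + 8 = 340
Multiply by 1.4:
340 * 1.4 = 476.0

476.0 damage


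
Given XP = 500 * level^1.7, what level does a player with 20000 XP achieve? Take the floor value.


XP = 500 * level^1.7, so level = (XP / 500)^(1/1.7)
= (20000 / 500)^(1/1.7)
= 40.0^0.5882
= 8.7577
Floor: level = 8

level 8


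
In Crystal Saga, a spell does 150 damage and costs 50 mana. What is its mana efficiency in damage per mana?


Efficiency = damage / mana
= 150 / 50
= 3.00

3.00 dmg/mana


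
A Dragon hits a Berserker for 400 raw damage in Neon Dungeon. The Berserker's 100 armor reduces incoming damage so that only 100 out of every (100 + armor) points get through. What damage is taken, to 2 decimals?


actual = 400 * 100 / (100 + 100)
= 400 * 100 / 200
= 40000 / 200
= 200.00

200.00 damage


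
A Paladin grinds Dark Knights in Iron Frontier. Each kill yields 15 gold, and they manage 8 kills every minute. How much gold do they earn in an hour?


Gold per minute = 15 * 8 = 120
Gold per hour = 120 * 60 = 7200

7200 gold/hour


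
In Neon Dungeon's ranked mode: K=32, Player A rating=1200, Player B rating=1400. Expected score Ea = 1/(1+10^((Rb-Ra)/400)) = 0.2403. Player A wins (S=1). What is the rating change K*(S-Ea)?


Elo update: delta = K * (S - Ea), where S = 1 (wins)
S - Ea = 1 - 0.2403 = 0.7597
Rating change = 32 * 0.7597
= 24.31

24.31 rating points


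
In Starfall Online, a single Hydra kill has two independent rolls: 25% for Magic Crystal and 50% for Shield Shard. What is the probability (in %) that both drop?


For independent events, P(both) = P(A) * P(B)
= 25% * 50%
= 1250 / 100 %
= 12.5%

12.5%


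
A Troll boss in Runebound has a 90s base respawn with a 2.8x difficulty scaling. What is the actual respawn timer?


Respawn time = base * multiplier
= 90 * 2.8
= 252.0 seconds

252.0 seconds


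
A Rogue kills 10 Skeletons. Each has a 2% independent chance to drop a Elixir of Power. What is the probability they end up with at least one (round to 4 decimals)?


P(at least one) = 1 - P(none) = 1 - (1-p)^n
p = 2/100 = 0.02
1 - p = 0.98
(1 - p)^10 = 0.98^10 = 0.817073
P(at least one) = 1 - 0.817073 = 0.1829

0.1829


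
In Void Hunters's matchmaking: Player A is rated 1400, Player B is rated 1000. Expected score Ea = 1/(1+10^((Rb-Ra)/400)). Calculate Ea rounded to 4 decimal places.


Elo expected score: Ea = 1/(1 + 10^((Rb-Ra)/400))
Rb - Ra = 1000 - 1400 = -400
(Rb-Ra)/400 = -400/400 = -1.0
10^-1.0 = 0.1
Ea = 1/(1 + 0.1) = 1/1.1 = 0.9091

0.9091


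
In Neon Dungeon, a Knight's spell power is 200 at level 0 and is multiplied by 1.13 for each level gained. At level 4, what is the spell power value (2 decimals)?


value = base * growth^level
= 200 * 1.13^4
= 200 * 1.630474
= 326.09

326.09 spell power


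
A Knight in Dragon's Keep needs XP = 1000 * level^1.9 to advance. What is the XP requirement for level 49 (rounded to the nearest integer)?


XP = 1000 * level^1.9
Substitute level = 49:
XP = 1000 * 49^1.9
= 1000 * 1626.9438
= 1626944

1626944 XP


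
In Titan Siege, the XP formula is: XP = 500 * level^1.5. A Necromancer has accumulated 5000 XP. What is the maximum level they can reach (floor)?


XP = 500 * level^1.5, so level = (XP / 500)^(1/1.5)
= (5000 / 500)^(1/1.5)
= 10.0^0.6667
= 4.6416
Floor: level = 4

level 4


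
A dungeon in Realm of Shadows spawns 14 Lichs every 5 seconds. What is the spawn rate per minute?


Spawns per minute = count * (60 / interval)
= 14 * (60 / 5)
= 14 * 12.0
= 168.0

168.0 per minute


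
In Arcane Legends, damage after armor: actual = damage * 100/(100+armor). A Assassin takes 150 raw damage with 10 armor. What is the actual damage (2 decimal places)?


actual = 150 * 100 / (100 + 10)
= 150 * 100 / 110
= 15000 / 110
= 136.36

136.36 damage


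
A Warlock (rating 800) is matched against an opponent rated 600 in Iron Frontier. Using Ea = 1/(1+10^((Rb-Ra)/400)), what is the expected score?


Elo expected score: Ea = 1/(1 + 10^((Rb-Ra)/400))
Rb - Ra = 600 - 800 = -200
(Rb-Ra)/400 = -200/400 = -0.5
10^-0.5 = 0.316228
Ea = 1/(1 + 0.316228) = 1/1.316228 = 0.7597

0.7597


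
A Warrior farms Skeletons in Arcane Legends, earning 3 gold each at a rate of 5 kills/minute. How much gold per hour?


Gold per minute = 3 * 5 = 15
Gold per hour = 15 * 60 = 900

900 gold/hour


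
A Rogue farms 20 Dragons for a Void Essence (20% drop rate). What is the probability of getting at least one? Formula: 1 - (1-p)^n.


P(at least one) = 1 - P(none) = 1 - (1-p)^n
p = 20/100 = 0.2
1 - p = 0.8
(1 - p)^20 = 0.8^20 = 0.011529
P(at least one) = 1 - 0.011529 = 0.9885

0.9885


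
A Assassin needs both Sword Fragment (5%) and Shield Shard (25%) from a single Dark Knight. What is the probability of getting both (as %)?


For independent events, P(both) = P(A) * P(B)
= 5% * 25%
= 125 / 100 %
= 1.25%

1.25%


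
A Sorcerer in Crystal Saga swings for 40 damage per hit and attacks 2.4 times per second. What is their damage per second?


DPS = damage * attack_speed
= 40 * 2.4
= 96.0

96.0 DPS


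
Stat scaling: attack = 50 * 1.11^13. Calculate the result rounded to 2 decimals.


value = base * growth^level
= 50 * 1.11^13
= 50 * 3.88328
= 194.16

194.16 attack


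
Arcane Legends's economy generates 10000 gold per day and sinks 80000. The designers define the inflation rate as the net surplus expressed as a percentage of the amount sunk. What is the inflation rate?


Net gold = 10000 - 80000 = -70000
Inflation rate = net / sunk * 100 = -70000 / 80000 * 100
= -0.875 * 100
= -87.50%

-87.50%


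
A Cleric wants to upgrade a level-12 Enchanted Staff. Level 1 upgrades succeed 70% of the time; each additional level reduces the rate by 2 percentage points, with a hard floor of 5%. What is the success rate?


raw_rate = 70 - 2 * (12 - 1)
= 70 - 2 * 11
= 70 - 22
= 48
Apply floor: max(48, 5) = 48%

48%


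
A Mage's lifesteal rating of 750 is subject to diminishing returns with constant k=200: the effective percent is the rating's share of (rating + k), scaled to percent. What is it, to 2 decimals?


effective% = rating / (rating + k) * 100
= 750 / (750 + 200) * 100
= 750 / 950 * 100
= 0.789474 * 100
= 78.95%

78.95%


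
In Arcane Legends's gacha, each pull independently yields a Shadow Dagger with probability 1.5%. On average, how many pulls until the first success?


Expected pulls for a geometric distribution = 1/p = 100 / rate%
= 100 / 1.5
= 66.67

66.67 pulls


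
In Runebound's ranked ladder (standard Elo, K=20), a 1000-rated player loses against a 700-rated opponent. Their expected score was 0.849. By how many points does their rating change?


Elo update: delta = K * (S - Ea), where S = 0 (loses)
S - Ea = 0 - 0.849 = -0.849
Rating change = 20 * -0.849
= -16.98

-16.98 rating points


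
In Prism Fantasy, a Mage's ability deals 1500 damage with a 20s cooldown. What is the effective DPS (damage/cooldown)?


DPS = damage / cooldown
= 1500 / 20
= 75.00

75.00 DPS


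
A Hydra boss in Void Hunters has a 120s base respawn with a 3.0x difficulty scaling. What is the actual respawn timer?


Respawn time = base * multiplier
= 120 * 3.0
= 360.0 seconds

360.0 seconds


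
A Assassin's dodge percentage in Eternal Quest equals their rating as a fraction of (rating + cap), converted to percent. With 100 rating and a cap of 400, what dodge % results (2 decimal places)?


dodge% = 100 / (100 + 400) * 100
= 100 / 500 * 100
= 0.2 * 100
= 20.00%

20.00%


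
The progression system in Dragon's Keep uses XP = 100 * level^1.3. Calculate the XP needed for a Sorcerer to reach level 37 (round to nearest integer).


XP = 100 * level^1.3
Substitute level = 37:
XP = 100 * 37^1.3
= 100 * 109.3106
= 10931

10931 XP


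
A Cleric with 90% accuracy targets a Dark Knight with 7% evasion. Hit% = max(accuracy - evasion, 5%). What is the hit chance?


accuracy - evasion = 90 - 7 = 83
Apply floor: max(83, 5) = 83
Hit chance = 83%

83%


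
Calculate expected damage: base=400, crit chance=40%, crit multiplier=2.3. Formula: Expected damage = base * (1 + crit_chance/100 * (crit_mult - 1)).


E[dmg] = base * (1 + crit_chance * (crit_mult - 1))
cc as decimal = 40/100 = 0.4
cm - 1 = 2.3 - 1 = 1.3
Bonus factor = 0.4 * 1.3 = 0.52
Total multiplier = 1 + 0.52 = 1.52
Expected damage = 400 * 1.52 = 608.00

608.00 damage


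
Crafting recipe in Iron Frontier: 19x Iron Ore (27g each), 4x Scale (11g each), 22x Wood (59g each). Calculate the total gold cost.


Cost breakdown:
  Iron Ore: 19 * 27 = 513
  Scale: 4 * 11 = 44
  Wood: 22 * 59 = 1298
Total = 513 + 44 + 1298 = 1855

1855 gold


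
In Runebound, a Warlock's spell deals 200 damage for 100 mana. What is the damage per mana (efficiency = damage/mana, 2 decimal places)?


Efficiency = damage / mana
= 200 / 100
= 2.00

2.00 dmg/mana


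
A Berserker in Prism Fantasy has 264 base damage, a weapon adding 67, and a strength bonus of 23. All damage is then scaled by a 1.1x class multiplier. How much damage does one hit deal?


Sum base + weapon + str = 264 + 67 + 23 = 354
Multiply by 1.1:
354 * 1.1 = 389.4

389.4 damage


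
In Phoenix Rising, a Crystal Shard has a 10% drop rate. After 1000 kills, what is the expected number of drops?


Expected drops = kills * (drop_rate / 100)
= 1000 * (10 / 100)
= 1000 * 0.1
= 100.0

100.0 drops


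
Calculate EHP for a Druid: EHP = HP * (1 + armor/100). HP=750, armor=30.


EHP = 750 * (1 + 30/100)
= 750 * (1 + 0.3)
= 750 * 1.3
= 975.0

975.0 EHP


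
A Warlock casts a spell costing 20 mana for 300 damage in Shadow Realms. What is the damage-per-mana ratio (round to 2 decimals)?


Efficiency = damage / mana
= 300 / 20
= 15.00

15.00 dmg/mana


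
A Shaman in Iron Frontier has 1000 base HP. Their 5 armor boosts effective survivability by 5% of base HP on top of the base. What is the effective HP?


EHP = 1000 * (1 + 5/100)
= 1000 * (1 + 0.05)
= 1000 * 1.05
= 1050.0

1050.0 EHP


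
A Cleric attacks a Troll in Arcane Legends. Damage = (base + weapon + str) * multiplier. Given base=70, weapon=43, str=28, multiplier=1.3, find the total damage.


Sum base + weapon + str = 70 + 43 + 28 = 141
Multiply by 1.3:
141 * 1.3 = 183.3

183.3 damage


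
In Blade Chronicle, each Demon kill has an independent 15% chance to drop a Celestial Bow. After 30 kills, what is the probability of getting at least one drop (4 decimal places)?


P(at least one) = 1 - P(none) = 1 - (1-p)^n
p = 15/100 = 0.15
1 - p = 0.85
(1 - p)^30 = 0.85^30 = 0.007631
P(at least one) = 1 - 0.007631 = 0.9924

0.9924


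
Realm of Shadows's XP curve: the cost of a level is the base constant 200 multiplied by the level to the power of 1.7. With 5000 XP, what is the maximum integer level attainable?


XP = 200 * level^1.7, so level = (XP / 200)^(1/1.7)
= (5000 / 200)^(1/1.7)
= 25.0^0.5882
= 6.6423
Floor: level = 6

level 6


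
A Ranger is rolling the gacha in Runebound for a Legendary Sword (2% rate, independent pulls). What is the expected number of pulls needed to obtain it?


Expected pulls for a geometric distribution = 1/p = 100 / rate%
= 100 / 2
= 50.0

50.0 pulls


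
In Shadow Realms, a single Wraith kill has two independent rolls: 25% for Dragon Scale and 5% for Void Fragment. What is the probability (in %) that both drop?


For independent events, P(both) = P(A) * P(B)
= 25% * 5%
= 125 / 100 %
= 1.25%

1.25%


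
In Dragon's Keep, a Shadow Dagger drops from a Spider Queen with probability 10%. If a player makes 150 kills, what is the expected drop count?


Expected drops = kills * (drop_rate / 100)
= 150 * (10 / 100)
= 150 * 0.1
= 15.0

15.0 drops


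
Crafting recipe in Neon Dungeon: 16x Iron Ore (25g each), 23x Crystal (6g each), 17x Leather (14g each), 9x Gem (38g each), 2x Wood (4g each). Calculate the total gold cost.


Cost breakdown:
  Iron Ore: 16 * 25 = 400
  Crystal: 23 * 6 = 138
  Leather: 17 * 14 = 238
  Gem: 9 * 38 = 342
  Wood: 2 * 4 = 8
Total = 400 + 138 + 238 + 342 + 8 = 1126

1126 gold


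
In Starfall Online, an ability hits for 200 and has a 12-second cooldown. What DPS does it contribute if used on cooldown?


DPS = damage / cooldown
= 200 / 12
= 16.67

16.67 DPS


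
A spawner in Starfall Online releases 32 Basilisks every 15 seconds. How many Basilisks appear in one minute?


Spawns per minute = count * (60 / interval)
= 32 * (60 / 15)
= 32 * 4.0
= 128.0

128.0 per minute


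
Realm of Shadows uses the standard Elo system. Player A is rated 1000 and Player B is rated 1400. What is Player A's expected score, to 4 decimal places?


Elo expected score: Ea = 1/(1 + 10^((Rb-Ra)/400))
Rb - Ra = 1400 - 1000 = 400
(Rb-Ra)/400 = 400/400 = 1.0
10^1.0 = 10.0
Ea = 1/(1 + 10.0) = 1/11.0 = 0.0909

0.0909


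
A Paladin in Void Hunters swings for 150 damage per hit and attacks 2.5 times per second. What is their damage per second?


DPS = damage * attack_speed
= 150 * 2.5
= 375.0

375.0 DPS


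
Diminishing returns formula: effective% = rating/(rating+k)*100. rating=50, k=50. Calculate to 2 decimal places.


effective% = rating / (rating + k) * 100
= 50 / (50 + 50) * 100
= 50 / 100 * 100
= 0.5 * 100
= 50.00%

50.00%


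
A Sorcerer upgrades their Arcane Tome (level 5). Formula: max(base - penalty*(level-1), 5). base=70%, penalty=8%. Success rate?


raw_rate = 70 - 8 * (5 - 1)
= 70 - 8 * 4
= 70 - 32
= 38
Apply floor: max(38, 5) = 38%

38%


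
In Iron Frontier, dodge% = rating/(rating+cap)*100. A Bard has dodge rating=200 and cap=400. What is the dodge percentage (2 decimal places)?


dodge% = 200 / (200 + 400) * 100
= 200 / 600 * 100
= 0.333333 * 100
= 33.33%

33.33%


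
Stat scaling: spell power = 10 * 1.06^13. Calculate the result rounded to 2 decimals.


value = base * growth^level
= 10 * 1.06^13
= 10 * 2.132928
= 21.33

21.33 spell power


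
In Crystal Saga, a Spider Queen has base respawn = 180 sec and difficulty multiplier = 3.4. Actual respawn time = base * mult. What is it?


Respawn time = base * multiplier
= 180 * 3.4
= 612.0 seconds

612.0 seconds


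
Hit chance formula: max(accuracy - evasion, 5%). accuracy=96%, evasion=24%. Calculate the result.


accuracy - evasion = 96 - 24 = 72
Apply floor: max(72, 5) = 72
Hit chance = 72%

72%


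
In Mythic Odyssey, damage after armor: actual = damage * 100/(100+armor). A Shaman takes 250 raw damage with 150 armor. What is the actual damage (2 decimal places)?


actual = 250 * 100 / (100 + 150)
= 250 * 100 / 250
= 25000 / 250
= 100.00

100.00 damage


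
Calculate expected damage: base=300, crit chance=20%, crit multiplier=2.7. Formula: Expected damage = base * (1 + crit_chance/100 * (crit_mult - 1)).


E[dmg] = base * (1 + crit_chance * (crit_mult - 1))
cc as decimal = 20/100 = 0.2
cm - 1 = 2.7 - 1 = 1.7
Bonus factor = 0.2 * 1.7 = 0.34
Total multiplier = 1 + 0.34 = 1.34
Expected damage = 300 * 1.34 = 402.00

402.00 damage


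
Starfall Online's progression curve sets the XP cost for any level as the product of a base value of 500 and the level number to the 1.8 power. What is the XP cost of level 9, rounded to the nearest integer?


XP = 500 * level^1.8
Substitute level = 9:
XP = 500 * 9^1.8
= 500 * 52.1959
= 26098

26098 XP


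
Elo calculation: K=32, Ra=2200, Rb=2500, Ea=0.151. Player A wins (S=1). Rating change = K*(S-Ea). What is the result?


Elo update: delta = K * (S - Ea), where S = 1 (wins)
S - Ea = 1 - 0.151 = 0.849
Rating change = 32 * 0.849
= 27.17

27.17 rating points


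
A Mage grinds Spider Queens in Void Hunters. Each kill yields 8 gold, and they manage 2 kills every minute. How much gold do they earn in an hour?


Gold per minute = 8 * 2 = 16
Gold per hour = 16 * 60 = 960

960 gold/hour


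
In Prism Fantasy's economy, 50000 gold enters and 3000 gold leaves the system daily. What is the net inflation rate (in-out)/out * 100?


Net gold = 50000 - 3000 = 47000
Inflation rate = net / sunk * 100 = 47000 / 3000 * 100
= 15.666667 * 100
= 1566.67%

1566.67%


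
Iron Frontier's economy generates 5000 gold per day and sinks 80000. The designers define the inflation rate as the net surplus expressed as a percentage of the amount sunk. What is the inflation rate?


Net gold = 5000 - 80000 = -75000
Inflation rate = net / sunk * 100 = -75000 / 80000 * 100
= -0.9375 * 100
= -93.75%

-93.75%


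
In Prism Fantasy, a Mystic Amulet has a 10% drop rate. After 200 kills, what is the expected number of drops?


Expected drops = kills * (drop_rate / 100)
= 200 * (10 / 100)
= 200 * 0.1
= 20.0

20.0 drops


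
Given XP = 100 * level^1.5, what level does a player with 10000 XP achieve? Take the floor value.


XP = 100 * level^1.5, so level = (XP / 100)^(1/1.5)
= (10000 / 100)^(1/1.5)
= 100.0^0.6667
= 21.5443
Floor: level = 21

level 21


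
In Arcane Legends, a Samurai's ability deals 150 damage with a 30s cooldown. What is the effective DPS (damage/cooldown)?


DPS = damage / cooldown
= 150 / 30
= 5.00

5.00 DPS


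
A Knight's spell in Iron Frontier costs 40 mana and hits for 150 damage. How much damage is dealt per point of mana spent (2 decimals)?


Efficiency = damage / mana
= 150 / 40
= 3.75

3.75 dmg/mana


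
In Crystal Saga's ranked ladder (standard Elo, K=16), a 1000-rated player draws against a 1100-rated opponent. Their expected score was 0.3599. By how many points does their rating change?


Elo update: delta = K * (S - Ea), where S = 0.5 (draws)
S - Ea = 0.5 - 0.3599 = 0.1401
Rating change = 16 * 0.1401
= 2.24

2.24 rating points


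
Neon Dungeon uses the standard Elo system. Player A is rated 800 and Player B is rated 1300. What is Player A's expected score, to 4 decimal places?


Elo expected score: Ea = 1/(1 + 10^((Rb-Ra)/400))
Rb - Ra = 1300 - 800 = 500
(Rb-Ra)/400 = 500/400 = 1.25
10^1.25 = 17.782794
Ea = 1/(1 + 17.782794) = 1/18.782794 = 0.0532

0.0532


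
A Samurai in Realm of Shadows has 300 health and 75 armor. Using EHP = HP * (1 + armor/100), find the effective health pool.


EHP = 300 * (1 + 75/100)
= 300 * (1 + 0.75)
= 300 * 1.75
= 525.0

525.0 EHP


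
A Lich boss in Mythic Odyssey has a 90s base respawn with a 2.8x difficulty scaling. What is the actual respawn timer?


Respawn time = base * multiplier
= 90 * 2.8
= 252.0 seconds

252.0 seconds


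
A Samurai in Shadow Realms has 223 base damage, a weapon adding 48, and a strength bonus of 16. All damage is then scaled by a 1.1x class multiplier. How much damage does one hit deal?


Sum base + weapon + str = 223 + 48 + 16 = 287
Multiply by 1.1:
287 * 1.1 = 315.7

315.7 damage


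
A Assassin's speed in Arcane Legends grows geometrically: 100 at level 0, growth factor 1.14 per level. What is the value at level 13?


value = base * growth^level
= 100 * 1.14^13
= 100 * 5.492411
= 549.24

549.24 speed


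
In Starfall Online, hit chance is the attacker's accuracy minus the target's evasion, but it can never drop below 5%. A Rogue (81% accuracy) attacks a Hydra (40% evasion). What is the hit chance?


accuracy - evasion = 81 - 40 = 41
Apply floor: max(41, 5) = 41
Hit chance = 41%

41%


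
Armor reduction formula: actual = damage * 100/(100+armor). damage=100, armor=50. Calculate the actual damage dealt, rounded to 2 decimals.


actual = 100 * 100 / (100 + 50)
= 100 * 100 / 150
= 10000 / 150
= 66.67

66.67 damage


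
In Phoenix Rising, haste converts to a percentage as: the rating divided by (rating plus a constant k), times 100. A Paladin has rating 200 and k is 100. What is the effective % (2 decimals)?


effective% = rating / (rating + k) * 100
= 200 / (200 + 100) * 100
= 200 / 300 * 100
= 0.666667 * 100
= 66.67%

66.67%


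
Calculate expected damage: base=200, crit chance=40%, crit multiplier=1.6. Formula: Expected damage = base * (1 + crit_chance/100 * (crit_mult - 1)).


E[dmg] = base * (1 + crit_chance * (crit_mult - 1))
cc as decimal = 40/100 = 0.4
cm - 1 = 1.6 - 1 = 0.6
Bonus factor = 0.4 * 0.6 = 0.24
Total multiplier = 1 + 0.24 = 1.24
Expected damage = 200 * 1.24 = 248.00

248.00 damage


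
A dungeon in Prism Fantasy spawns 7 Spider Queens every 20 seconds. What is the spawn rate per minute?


Spawns per minute = count * (60 / interval)
= 7 * (60 / 20)
= 7 * 3.0
= 21.0

21.0 per minute


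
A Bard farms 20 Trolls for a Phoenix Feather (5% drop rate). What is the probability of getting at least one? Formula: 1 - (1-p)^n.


P(at least one) = 1 - P(none) = 1 - (1-p)^n
p = 5/100 = 0.05
1 - p = 0.95
(1 - p)^20 = 0.95^20 = 0.358486
P(at least one) = 1 - 0.358486 = 0.6415

0.6415


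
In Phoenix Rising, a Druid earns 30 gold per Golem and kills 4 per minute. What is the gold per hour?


Gold per minute = 30 * 4 = 120
Gold per hour = 120 * 60 = 7200

7200 gold/hour


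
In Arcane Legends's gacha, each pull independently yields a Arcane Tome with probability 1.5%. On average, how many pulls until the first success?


Expected pulls for a geometric distribution = 1/p = 100 / rate%
= 100 / 1.5
= 66.67

66.67 pulls


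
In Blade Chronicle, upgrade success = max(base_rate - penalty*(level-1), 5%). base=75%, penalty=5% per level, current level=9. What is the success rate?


raw_rate = 75 - 5 * (9 - 1)
= 75 - 5 * 8
= 75 - 40
= 35
Apply floor: max(35, 5) = 35%

35%


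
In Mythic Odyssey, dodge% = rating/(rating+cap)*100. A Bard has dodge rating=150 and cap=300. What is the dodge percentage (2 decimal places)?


dodge% = 150 / (150 + 300) * 100
= 150 / 450 * 100
= 0.333333 * 100
= 33.33%

33.33%


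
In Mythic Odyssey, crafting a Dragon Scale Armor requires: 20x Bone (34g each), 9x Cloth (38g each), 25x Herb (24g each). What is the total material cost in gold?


Cost breakdown:
  Bone: 20 * 34 = 680
  Cloth: 9 * 38 = 342
  Herb: 25 * 24 = 600
Total = 680 + 342 + 600 = 1622

1622 gold


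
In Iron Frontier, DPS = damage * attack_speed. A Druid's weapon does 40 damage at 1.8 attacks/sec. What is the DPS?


DPS = damage * attack_speed
= 40 * 1.8
= 72.0

72.0 DPS


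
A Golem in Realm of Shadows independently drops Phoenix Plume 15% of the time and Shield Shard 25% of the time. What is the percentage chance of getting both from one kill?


For independent events, P(both) = P(A) * P(B)
= 15% * 25%
= 375 / 100 %
= 3.75%

3.75%


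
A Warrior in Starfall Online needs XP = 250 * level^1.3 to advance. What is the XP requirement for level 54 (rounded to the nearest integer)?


XP = 250 * level^1.3
Substitute level = 54:
XP = 250 * 54^1.3
= 250 * 178.6948
= 44674

44674 XP


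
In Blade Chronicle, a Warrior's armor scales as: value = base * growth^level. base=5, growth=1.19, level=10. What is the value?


value = base * growth^level
= 5 * 1.19^10
= 5 * 5.694684
= 28.47

28.47 armor


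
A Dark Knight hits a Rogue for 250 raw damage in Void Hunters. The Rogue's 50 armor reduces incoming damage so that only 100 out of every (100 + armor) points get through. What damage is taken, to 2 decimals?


actual = 250 * 100 / (100 + 50)
= 250 * 100 / 150
= 25000 / 150
= 166.67

166.67 damage


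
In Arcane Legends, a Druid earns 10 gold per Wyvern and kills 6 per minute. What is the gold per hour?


Gold per minute = 10 * 6 = 60
Gold per hour = 60 * 60 = 3600

3600 gold/hour


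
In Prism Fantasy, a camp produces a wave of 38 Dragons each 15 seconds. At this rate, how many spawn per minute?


Spawns per minute = count * (60 / interval)
= 38 * (60 / 15)
= 38 * 4.0
= 152.0

152.0 per minute


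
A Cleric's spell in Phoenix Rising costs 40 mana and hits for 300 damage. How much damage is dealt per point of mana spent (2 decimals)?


Efficiency = damage / mana
= 300 / 40
= 7.50

7.50 dmg/mana


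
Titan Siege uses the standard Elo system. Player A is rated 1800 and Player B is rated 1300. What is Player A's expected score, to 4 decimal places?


Elo expected score: Ea = 1/(1 + 10^((Rb-Ra)/400))
Rb - Ra = 1300 - 1800 = -500
(Rb-Ra)/400 = -500/400 = -1.25
10^-1.25 = 0.056234
Ea = 1/(1 + 0.056234) = 1/1.056234 = 0.9468

0.9468


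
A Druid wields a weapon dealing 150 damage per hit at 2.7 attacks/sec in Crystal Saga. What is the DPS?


DPS = damage * attack_speed
= 150 * 2.7
= 405.0

405.0 DPS


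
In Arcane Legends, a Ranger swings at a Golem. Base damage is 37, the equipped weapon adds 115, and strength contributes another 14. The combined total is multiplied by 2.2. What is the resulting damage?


Sum base + weapon + str = 37 + 115 + 14 = 166
Multiply by 2.2:
166 * 2.2 = 365.2

365.2 damage


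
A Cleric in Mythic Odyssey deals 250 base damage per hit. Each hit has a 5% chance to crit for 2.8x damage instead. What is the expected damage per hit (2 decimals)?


E[dmg] = base * (1 + crit_chance * (crit_mult - 1))
cc as decimal = 5/100 = 0.05
cm - 1 = 2.8 - 1 = 1.8
Bonus factor = 0.05 * 1.8 = 0.09
Total multiplier = 1 + 0.09 = 1.09
Expected damage = 250 * 1.09 = 272.50

272.50 damage


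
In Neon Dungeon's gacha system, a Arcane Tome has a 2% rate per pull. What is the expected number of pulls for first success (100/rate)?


Expected pulls for a geometric distribution = 1/p = 100 / rate%
= 100 / 2
= 50.0

50.0 pulls


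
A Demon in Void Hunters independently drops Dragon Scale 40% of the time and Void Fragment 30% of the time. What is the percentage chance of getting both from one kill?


For independent events, P(both) = P(A) * P(B)
= 40% * 30%
= 1200 / 100 %
= 12.0%

12.0%


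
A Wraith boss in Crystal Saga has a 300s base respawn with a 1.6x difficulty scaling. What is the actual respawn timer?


Respawn time = base * multiplier
= 300 * 1.6
= 480.0 seconds

480.0 seconds


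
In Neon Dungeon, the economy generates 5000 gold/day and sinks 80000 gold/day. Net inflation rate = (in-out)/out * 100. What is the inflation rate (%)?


Net gold = 5000 - 80000 = -75000
Inflation rate = net / sunk * 100 = -75000 / 80000 * 100
= -0.9375 * 100
= -93.75%

-93.75%


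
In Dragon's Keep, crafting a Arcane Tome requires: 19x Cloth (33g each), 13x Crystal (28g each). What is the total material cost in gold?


Cost breakdown:
  Cloth: 19 * 33 = 627
  Crystal: 13 * 28 = 364
Total = 627 + 364 = 991

991 gold


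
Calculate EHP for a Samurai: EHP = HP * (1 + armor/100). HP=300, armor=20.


EHP = 300 * (1 + 20/100)
= 300 * (1 + 0.2)
= 300 * 1.2
= 360.0

360.0 EHP


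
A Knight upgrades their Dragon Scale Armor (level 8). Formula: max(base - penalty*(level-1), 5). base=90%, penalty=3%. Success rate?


raw_rate = 90 - 3 * (8 - 1)
= 90 - 3 * 7
= 90 - 21
= 69
Apply floor: max(69, 5) = 69%

69%


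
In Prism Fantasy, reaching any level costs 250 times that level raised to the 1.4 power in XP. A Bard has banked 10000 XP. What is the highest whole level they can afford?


XP = 250 * level^1.4, so level = (XP / 250)^(1/1.4)
= (10000 / 250)^(1/1.4)
= 40.0^0.7143
= 13.9421
Floor: level = 13

level 13


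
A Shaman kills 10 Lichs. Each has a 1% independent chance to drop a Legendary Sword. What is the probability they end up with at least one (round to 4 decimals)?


P(at least one) = 1 - P(none) = 1 - (1-p)^n
p = 1/100 = 0.01
1 - p = 0.99
(1 - p)^10 = 0.99^10 = 0.904382
P(at least one) = 1 - 0.904382 = 0.0956

0.0956


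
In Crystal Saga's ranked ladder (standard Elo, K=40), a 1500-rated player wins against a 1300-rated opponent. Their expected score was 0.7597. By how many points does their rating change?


Elo update: delta = K * (S - Ea), where S = 1 (wins)
S - Ea = 1 - 0.7597 = 0.2403
Rating change = 40 * 0.2403
= 9.61

9.61 rating points


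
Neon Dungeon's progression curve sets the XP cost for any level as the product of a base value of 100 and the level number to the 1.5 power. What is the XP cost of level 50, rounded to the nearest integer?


XP = 100 * level^1.5
Substitute level = 50:
XP = 100 * 50^1.5
= 100 * 353.5534
= 35355

35355 XP


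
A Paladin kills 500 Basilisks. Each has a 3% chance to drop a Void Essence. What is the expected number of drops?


Expected drops = kills * (drop_rate / 100)
= 500 * (3 / 100)
= 500 * 0.03
= 15.0

15.0 drops


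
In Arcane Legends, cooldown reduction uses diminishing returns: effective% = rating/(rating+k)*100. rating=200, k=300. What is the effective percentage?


effective% = rating / (rating + k) * 100
= 200 / (200 + 300) * 100
= 200 / 500 * 100
= 0.4 * 100
= 40.00%

40.00%


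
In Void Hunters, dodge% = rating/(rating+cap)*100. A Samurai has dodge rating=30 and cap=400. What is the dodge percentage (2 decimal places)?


dodge% = 30 / (30 + 400) * 100
= 30 / 430 * 100
= 0.069767 * 100
= 6.98%

6.98%


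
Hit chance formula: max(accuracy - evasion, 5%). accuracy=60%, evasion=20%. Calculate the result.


accuracy - evasion = 60 - 20 = 40
Apply floor: max(40, 5) = 40
Hit chance = 40%

40%


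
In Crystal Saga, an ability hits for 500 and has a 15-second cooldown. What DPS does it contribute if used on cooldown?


DPS = damage / cooldown
= 500 / 15
= 33.33

33.33 DPS


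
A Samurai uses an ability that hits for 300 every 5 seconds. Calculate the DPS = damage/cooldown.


DPS = damage / cooldown
= 300 / 5
= 60.00

60.00 DPS


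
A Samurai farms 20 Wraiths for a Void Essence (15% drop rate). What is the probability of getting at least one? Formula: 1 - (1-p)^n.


P(at least one) = 1 - P(none) = 1 - (1-p)^n
p = 15/100 = 0.15
1 - p = 0.85
(1 - p)^20 = 0.85^20 = 0.038760
P(at least one) = 1 - 0.038760 = 0.9612

0.9612


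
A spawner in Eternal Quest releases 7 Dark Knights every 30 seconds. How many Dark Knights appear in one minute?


Spawns per minute = count * (60 / interval)
= 7 * (60 / 30)
= 7 * 2.0
= 14.0

14.0 per minute


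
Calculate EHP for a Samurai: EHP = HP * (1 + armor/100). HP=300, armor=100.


EHP = 300 * (1 + 100/100)
= 300 * (1 + 1.0)
= 300 * 2.0
= 600.0

600.0 EHP


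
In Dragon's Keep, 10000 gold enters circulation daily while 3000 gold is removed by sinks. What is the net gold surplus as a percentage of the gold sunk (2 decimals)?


Net gold = 10000 - 3000 = 7000
Inflation rate = net / sunk * 100 = 7000 / 3000 * 100
= 2.333333 * 100
= 233.33%

233.33%


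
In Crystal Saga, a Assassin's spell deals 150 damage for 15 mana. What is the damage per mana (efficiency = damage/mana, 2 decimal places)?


Efficiency = damage / mana
= 150 / 15
= 10.00

10.00 dmg/mana


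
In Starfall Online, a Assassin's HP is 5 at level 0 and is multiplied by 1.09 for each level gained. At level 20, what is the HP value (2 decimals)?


value = base * growth^level
= 5 * 1.09^20
= 5 * 5.604411
= 28.02

28.02 HP


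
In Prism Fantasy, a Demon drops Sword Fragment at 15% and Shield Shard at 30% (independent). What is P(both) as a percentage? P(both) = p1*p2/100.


For independent events, P(both) = P(A) * P(B)
= 15% * 30%
= 450 / 100 %
= 4.5%

4.5%


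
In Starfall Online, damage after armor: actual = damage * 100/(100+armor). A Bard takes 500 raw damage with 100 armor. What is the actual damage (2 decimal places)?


actual = 500 * 100 / (100 + 100)
= 500 * 100 / 200
= 50000 / 200
= 250.00

250.00 damage


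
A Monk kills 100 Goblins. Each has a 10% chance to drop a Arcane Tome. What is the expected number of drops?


Expected drops = kills * (drop_rate / 100)
= 100 * (10 / 100)
= 100 * 0.1
= 10.0

10.0 drops


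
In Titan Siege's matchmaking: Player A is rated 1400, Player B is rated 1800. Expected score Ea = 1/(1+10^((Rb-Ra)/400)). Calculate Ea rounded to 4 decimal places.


Elo expected score: Ea = 1/(1 + 10^((Rb-Ra)/400))
Rb - Ra = 1800 - 1400 = 400
(Rb-Ra)/400 = 400/400 = 1.0
10^1.0 = 10.0
Ea = 1/(1 + 10.0) = 1/11.0 = 0.0909

0.0909


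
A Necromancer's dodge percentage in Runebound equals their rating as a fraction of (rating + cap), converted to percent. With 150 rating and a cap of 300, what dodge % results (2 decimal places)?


dodge% = 150 / (150 + 300) * 100
= 150 / 450 * 100
= 0.333333 * 100
= 33.33%

33.33%


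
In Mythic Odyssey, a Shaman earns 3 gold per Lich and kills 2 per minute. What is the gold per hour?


Gold per minute = 3 * 2 = 6
Gold per hour = 6 * 60 = 360

360 gold/hour


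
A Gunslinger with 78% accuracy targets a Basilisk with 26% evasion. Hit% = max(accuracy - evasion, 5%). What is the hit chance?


accuracy - evasion = 78 - 26 = 52
Apply floor: max(52, 5) = 52
Hit chance = 52%

52%


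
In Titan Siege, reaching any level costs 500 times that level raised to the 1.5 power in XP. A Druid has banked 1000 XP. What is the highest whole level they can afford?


XP = 500 * level^1.5, so level = (XP / 500)^(1/1.5)
= (1000 / 500)^(1/1.5)
= 2.0^0.6667
= 1.5874
Floor: level = 1

level 1


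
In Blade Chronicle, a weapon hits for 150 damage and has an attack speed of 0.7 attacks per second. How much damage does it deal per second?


DPS = damage * attack_speed
= 150 * 0.7
= 105.0

105.0 DPS


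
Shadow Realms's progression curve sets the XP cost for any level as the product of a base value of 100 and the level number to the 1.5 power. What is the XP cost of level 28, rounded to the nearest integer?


XP = 100 * level^1.5
Substitute level = 28:
XP = 100 * 28^1.5
= 100 * 148.1621
= 14816

14816 XP


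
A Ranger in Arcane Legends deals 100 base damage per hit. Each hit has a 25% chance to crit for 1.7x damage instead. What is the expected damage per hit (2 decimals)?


E[dmg] = base * (1 + crit_chance * (crit_mult - 1))
cc as decimal = 25/100 = 0.25
cm - 1 = 1.7 - 1 = 0.7
Bonus factor = 0.25 * 0.7 = 0.175
Total multiplier = 1 + 0.175 = 1.175
Expected damage = 100 * 1.175 = 117.50

117.50 damage


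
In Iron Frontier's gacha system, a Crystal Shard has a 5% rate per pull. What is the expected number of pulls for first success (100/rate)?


Expected pulls for a geometric distribution = 1/p = 100 / rate%
= 100 / 5
= 20.0

20.0 pulls


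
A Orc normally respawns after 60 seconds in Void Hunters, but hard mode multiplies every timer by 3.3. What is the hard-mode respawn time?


Respawn time = base * multiplier
= 60 * 3.3
= 198.0 seconds

198.0 seconds


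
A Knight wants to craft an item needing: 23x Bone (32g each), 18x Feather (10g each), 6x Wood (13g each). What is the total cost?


Cost breakdown:
  Bone: 23 * 32 = 736
  Feather: 18 * 10 = 180
  Wood: 6 * 13 = 78
Total = 736 + 180 + 78 = 994

994 gold


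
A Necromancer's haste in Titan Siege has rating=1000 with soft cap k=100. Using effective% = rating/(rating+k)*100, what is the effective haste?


effective% = rating / (rating + k) * 100
= 1000 / (1000 + 100) * 100
= 1000 / 1100 * 100
= 0.909091 * 100
= 90.91%

90.91%


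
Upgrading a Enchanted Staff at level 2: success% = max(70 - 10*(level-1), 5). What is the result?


raw_rate = 70 - 10 * (2 - 1)
= 70 - 10 * 1
= 70 - 10
= 60
Apply floor: max(60, 5) = 60%

60%


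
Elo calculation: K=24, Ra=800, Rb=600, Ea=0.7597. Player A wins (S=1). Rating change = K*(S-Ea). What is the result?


Elo update: delta = K * (S - Ea), where S = 1 (wins)
S - Ea = 1 - 0.7597 = 0.2403
Rating change = 24 * 0.2403
= 5.77

5.77 rating points


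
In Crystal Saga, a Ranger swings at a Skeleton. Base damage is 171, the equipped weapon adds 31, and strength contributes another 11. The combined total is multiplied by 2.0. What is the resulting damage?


Sum base + weapon + str = 171 + 31 + 11 = 213
Multiply by 2.0:
213 * 2.0 = 426.0

426.0 damage


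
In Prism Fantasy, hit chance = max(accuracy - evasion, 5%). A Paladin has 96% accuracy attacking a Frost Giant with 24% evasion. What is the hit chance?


accuracy - evasion = 96 - 24 = 72
Apply floor: max(72, 5) = 72
Hit chance = 72%

72%


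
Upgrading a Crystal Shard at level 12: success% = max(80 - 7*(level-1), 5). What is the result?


raw_rate = 80 - 7 * (12 - 1)
= 80 - 7 * 11
= 80 - 77
= 3
Apply floor: max(3, 5) = 5%

5%


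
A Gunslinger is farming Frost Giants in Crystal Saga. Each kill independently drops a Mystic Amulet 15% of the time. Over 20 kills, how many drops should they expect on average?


Expected drops = kills * (drop_rate / 100)
= 20 * (15 / 100)
= 20 * 0.15
= 3.0

3.0 drops


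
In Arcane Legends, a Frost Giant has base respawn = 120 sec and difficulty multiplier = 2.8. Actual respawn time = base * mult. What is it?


Respawn time = base * multiplier
= 120 * 2.8
= 336.0 seconds

336.0 seconds
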